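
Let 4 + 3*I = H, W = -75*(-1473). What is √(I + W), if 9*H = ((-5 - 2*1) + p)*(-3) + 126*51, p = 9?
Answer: √996403/3 ≈ 332.73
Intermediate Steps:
W = 110475
H = 2140/3 (H = (((-5 - 2*1) + 9)*(-3) + 126*51)/9 = (((-5 - 2) + 9)*(-3) + 6426)/9 = ((-7 + 9)*(-3) + 6426)/9 = (2*(-3) + 6426)/9 = (-6 + 6426)/9 = (⅑)*6420 = 2140/3 ≈ 713.33)
I = 2128/9 (I = -4/3 + (⅓)*(2140/3) = -4/3 + 2140/9 = 2128/9 ≈ 236.44)
√(I + W) = √(2128/9 + 110475) = √(996403/9) = √996403/3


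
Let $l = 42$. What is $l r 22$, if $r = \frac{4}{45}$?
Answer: $\frac{1232}{15} \approx 82.133$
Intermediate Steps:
$r = \frac{4}{45}$ ($r = 4 \cdot \frac{1}{45} = \frac{4}{45} \approx 0.088889$)
$l r 22 = 42 \cdot \frac{4}{45} \cdot 22 = \frac{56}{15} \cdot 22 = \frac{1232}{15}$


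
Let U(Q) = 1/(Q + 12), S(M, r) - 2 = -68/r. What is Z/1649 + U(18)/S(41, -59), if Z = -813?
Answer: -4439249/9201420 ≈ -0.48245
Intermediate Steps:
S(M, r) = 2 - 68/r
U(Q) = 1/(12 + Q)
Z/1649 + U(18)/S(41, -59) = -813/1649 + 1/((12 + 18)*(2 - 68/(-59))) = -813*1/1649 + 1/(30*(2 - 68*(-1/59))) = -813/1649 + 1/(30*(2 + 68/59)) = -813/1649 + 1/(30*(186/59)) = -813/1649 + (1/30)*(59/186) = -813/1649 + 59/5580 = -4439249/9201420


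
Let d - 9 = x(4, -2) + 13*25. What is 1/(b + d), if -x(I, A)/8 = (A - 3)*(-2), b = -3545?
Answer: -1/3291 ≈ -0.00030386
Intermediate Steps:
x(I, A) = -48 + 16*A (x(I, A) = -8*(A - 3)*(-2) = -8*(-3 + A)*(-2) = -8*(6 - 2*A) = -48 + 16*A)
d = 254 (d = 9 + ((-48 + 16*(-2)) + 13*25) = 9 + ((-48 - 32) + 325) = 9 + (-80 + 325) = 9 + 245 = 254)
1/(b + d) = 1/(-3545 + 254) = 1/(-3291) = -1/3291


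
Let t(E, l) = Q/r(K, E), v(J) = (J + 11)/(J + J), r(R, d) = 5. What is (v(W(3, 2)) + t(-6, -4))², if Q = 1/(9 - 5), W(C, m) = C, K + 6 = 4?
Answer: 20449/3600 ≈ 5.6803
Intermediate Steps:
K = -2 (K = -6 + 4 = -2)
v(J) = (11 + J)/(2*J) (v(J) = (11 + J)/((2*J)) = (11 + J)*(1/(2*J)) = (11 + J)/(2*J))
Q = ¼ (Q = 1/4 = ¼ ≈ 0.25000)
t(E, l) = 1/20 (t(E, l) = (¼)/5 = (¼)*(⅕) = 1/20)
(v(W(3, 2)) + t(-6, -4))² = ((½)*(11 + 3)/3 + 1/20)² = ((½)*(⅓)*14 + 1/20)² = (7/3 + 1/20)² = (143/60)² = 20449/3600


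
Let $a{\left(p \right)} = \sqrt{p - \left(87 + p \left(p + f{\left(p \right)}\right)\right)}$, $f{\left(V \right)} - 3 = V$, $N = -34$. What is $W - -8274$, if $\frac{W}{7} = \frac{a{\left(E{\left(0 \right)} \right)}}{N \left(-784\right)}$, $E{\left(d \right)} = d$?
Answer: $8274 + \frac{i \sqrt{87}}{3808} \approx 8274.0 + 0.0024494 i$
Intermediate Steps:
$f{\left(V \right)} = 3 + V$
$a{\left(p \right)} = \sqrt{-87 + p - p \left(3 + 2 p\right)}$ ($a{\left(p \right)} = \sqrt{p - \left(87 + p \left(p + \left(3 + p\right)\right)\right)} = \sqrt{p - \left(87 + p \left(3 + 2 p\right)\right)} = \sqrt{-87 + p - p \left(3 + 2 p\right)}$)
$W = \frac{i \sqrt{87}}{3808}$ ($W = 7 \frac{\sqrt{-87 + 0 - 0^{2} - 0 \left(3 + 0\right)}}{\left(-34\right) \left(-784\right)} = 7 \frac{\sqrt{-87 + 0 - 0 - 0 \cdot 3}}{26656} = 7 \sqrt{-87 + 0 + 0 + 0} \cdot \frac{1}{26656} = 7 \sqrt{-87} \cdot \frac{1}{26656} = 7 i \sqrt{87} \cdot \frac{1}{26656} = 7 \frac{i \sqrt{87}}{26656} = \frac{i \sqrt{87}}{3808} \approx 0.0024494 i$)
$W - -8274 = \frac{i \sqrt{87}}{3808} - -8274 = \frac{i \sqrt{87}}{3808} + 8274 = 8274 + \frac{i \sqrt{87}}{3808}$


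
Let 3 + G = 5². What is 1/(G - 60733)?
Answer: -1/60711 ≈ -1.6471e-5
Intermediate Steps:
G = 22 (G = -3 + 5² = -3 + 25 = 22)
1/(G - 60733) = 1/(22 - 60733) = 1/(-60711) = -1/60711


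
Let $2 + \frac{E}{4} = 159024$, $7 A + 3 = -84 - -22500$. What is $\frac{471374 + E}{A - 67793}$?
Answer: $- \frac{3876117}{226069} \approx -17.146$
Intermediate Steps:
$A = \frac{22413}{7}$ ($A = - \frac{3}{7} + \frac{-84 - -22500}{7} = - \frac{3}{7} + \frac{-84 + 22500}{7} = - \frac{3}{7} + \frac{1}{7} \cdot 22416 = - \frac{3}{7} + \frac{22416}{7} = \frac{22413}{7} \approx 3201.9$)
$E = 636088$ ($E = -8 + 4 \cdot 159024 = -8 + 636096 = 636088$)
$\frac{471374 + E}{A - 67793} = \frac{471374 + 636088}{\frac{22413}{7} - 67793} = \frac{1107462}{- \frac{452138}{7}} = 1107462 \left(- \frac{7}{452138}\right) = - \frac{3876117}{226069}$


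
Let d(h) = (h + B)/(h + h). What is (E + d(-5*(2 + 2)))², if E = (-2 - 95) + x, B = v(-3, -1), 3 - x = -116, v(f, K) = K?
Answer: 811801/1600 ≈ 507.38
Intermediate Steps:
x = 119 (x = 3 - 1*(-116) = 3 + 116 = 119)
B = -1
d(h) = (-1 + h)/(2*h) (d(h) = (h - 1)/(h + h) = (-1 + h)/((2*h)) = (-1 + h)*(1/(2*h)) = (-1 + h)/(2*h))
E = 22 (E = (-2 - 95) + 119 = -97 + 119 = 22)
(E + d(-5*(2 + 2)))² = (22 + (-1 - 5*(2 + 2))/(2*((-5*(2 + 2)))))² = (22 + (-1 - 5*4)/(2*((-5*4))))² = (22 + (½)*(-1 - 20)/(-20))² = (22 + (½)*(-1/20)*(-21))² = (22 + 21/40)² = (901/40)² = 811801/1600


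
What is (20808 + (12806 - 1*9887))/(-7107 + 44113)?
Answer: 23727/37006 ≈ 0.64117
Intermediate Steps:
(20808 + (12806 - 1*9887))/(-7107 + 44113) = (20808 + (12806 - 9887))/37006 = (20808 + 2919)*(1/37006) = 23727*(1/37006) = 23727/37006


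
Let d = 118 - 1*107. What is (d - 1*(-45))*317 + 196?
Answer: 17948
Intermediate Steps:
d = 11 (d = 118 - 107 = 11)
(d - 1*(-45))*317 + 196 = (11 - 1*(-45))*317 + 196 = (11 + 45)*317 + 196 = 56*317 + 196 = 17752 + 196 = 17948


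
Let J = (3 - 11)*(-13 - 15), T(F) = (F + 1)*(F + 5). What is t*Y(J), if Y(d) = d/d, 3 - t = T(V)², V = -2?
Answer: -6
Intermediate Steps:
T(F) = (1 + F)*(5 + F)
t = -6 (t = 3 - (5 + (-2)² + 6*(-2))² = 3 - (5 + 4 - 12)² = 3 - 1*(-3)² = 3 - 1*9 = 3 - 9 = -6)
J = 224 (J = -8*(-28) = 224)
Y(d) = 1
t*Y(J) = -6*1 = -6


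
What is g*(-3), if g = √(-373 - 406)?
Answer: -3*I*√779 ≈ -83.732*I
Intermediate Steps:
g = I*√779 (g = √(-779) = I*√779 ≈ 27.911*I)
g*(-3) = (I*√779)*(-3) = -3*I*√779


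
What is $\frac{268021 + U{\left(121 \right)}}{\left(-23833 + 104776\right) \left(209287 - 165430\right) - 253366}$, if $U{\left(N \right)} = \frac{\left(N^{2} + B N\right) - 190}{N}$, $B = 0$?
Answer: $\frac{32444992}{429509317985} \approx 7.554 \cdot 10^{-5}$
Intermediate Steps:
$U{\left(N \right)} = \frac{-190 + N^{2}}{N}$ ($U{\left(N \right)} = \frac{\left(N^{2} + 0 N\right) - 190}{N} = \frac{\left(N^{2} + 0\right) - 190}{N} = \frac{N^{2} - 190}{N} = \frac{-190 + N^{2}}{N}$)
$\frac{268021 + U{\left(121 \right)}}{\left(-23833 + 104776\right) \left(209287 - 165430\right) - 253366} = \frac{268021 + \left(121 - \frac{190}{121}\right)}{\left(-23833 + 104776\right) \left(209287 - 165430\right) - 253366} = \frac{268021 + \left(121 - \frac{190}{121}\right)}{80943 \cdot 43857 - 253366} = \frac{268021 + \left(121 - \frac{190}{121}\right)}{3549917151 - 253366} = \frac{268021 + \frac{14451}{121}}{3549663785} = \frac{32444992}{121} \cdot \frac{1}{3549663785} = \frac{32444992}{429509317985}$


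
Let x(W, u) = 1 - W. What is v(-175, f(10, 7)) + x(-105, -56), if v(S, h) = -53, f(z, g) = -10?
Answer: 53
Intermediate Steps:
v(-175, f(10, 7)) + x(-105, -56) = -53 + (1 - 1*(-105)) = -53 + (1 + 105) = -53 + 106 = 53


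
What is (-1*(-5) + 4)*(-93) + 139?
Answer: -698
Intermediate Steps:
(-1*(-5) + 4)*(-93) + 139 = (5 + 4)*(-93) + 139 = 9*(-93) + 139 = -837 + 139 = -698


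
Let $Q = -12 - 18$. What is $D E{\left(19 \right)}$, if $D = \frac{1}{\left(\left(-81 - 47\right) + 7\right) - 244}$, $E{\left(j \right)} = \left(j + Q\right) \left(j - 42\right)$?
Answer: $- \frac{253}{365} \approx -0.69315$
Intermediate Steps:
$Q = -30$ ($Q = -12 - 18 = -30$)
$E{\left(j \right)} = \left(-42 + j\right) \left(-30 + j\right)$ ($E{\left(j \right)} = \left(j - 30\right) \left(j - 42\right) = \left(-30 + j\right) \left(-42 + j\right) = \left(-42 + j\right) \left(-30 + j\right)$)
$D = - \frac{1}{365}$ ($D = \frac{1}{\left(-128 + 7\right) - 244} = \frac{1}{-121 - 244} = \frac{1}{-365} = - \frac{1}{365} \approx -0.0027397$)
$D E{\left(19 \right)} = - \frac{1260 + 19^{2} - 1368}{365} = - \frac{1260 + 361 - 1368}{365} = \left(- \frac{1}{365}\right) 253 = - \frac{253}{365}$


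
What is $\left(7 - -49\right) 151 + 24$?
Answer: $8480$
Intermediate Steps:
$\left(7 - -49\right) 151 + 24 = \left(7 + 49\right) 151 + 24 = 56 \cdot 151 + 24 = 8456 + 24 = 8480$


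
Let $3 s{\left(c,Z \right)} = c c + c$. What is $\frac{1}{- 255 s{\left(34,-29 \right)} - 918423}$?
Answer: $- \frac{1}{1019573} \approx -9.808 \cdot 10^{-7}$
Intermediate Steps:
$s{\left(c,Z \right)} = \frac{c}{3} + \frac{c^{2}}{3}$ ($s{\left(c,Z \right)} = \frac{c c + c}{3} = \frac{c^{2} + c}{3} = \frac{c + c^{2}}{3} = \frac{c}{3} + \frac{c^{2}}{3}$)
$\frac{1}{- 255 s{\left(34,-29 \right)} - 918423} = \frac{1}{- 255 \cdot \frac{1}{3} \cdot 34 \left(1 + 34\right) - 918423} = \frac{1}{- 255 \cdot \frac{1}{3} \cdot 34 \cdot 35 - 918423} = \frac{1}{\left(-255\right) \frac{1190}{3} - 918423} = \frac{1}{-101150 - 918423} = \frac{1}{-1019573} = - \frac{1}{1019573}$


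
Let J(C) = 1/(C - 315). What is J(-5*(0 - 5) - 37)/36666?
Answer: -1/11989782 ≈ -8.3404e-8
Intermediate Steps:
J(C) = 1/(-315 + C)
J(-5*(0 - 5) - 37)/36666 = 1/(-315 + (-5*(0 - 5) - 37)*36666) = (1/36666)/(-315 + (-5*(-5) - 37)) = (1/36666)/(-315 + (25 - 37)) = (1/36666)/(-315 - 12) = (1/36666)/(-327) = -1/327*1/36666 = -1/11989782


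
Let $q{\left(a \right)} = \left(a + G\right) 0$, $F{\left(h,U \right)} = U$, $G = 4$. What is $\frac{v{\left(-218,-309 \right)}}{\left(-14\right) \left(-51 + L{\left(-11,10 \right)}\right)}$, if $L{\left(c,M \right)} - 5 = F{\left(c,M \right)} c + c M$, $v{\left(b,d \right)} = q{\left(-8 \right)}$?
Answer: $0$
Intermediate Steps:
$q{\left(a \right)} = 0$ ($q{\left(a \right)} = \left(a + 4\right) 0 = \left(4 + a\right) 0 = 0$)
$v{\left(b,d \right)} = 0$
$L{\left(c,M \right)} = 5 + 2 M c$ ($L{\left(c,M \right)} = 5 + \left(M c + c M\right) = 5 + \left(M c + M c\right) = 5 + 2 M c$)
$\frac{v{\left(-218,-309 \right)}}{\left(-14\right) \left(-51 + L{\left(-11,10 \right)}\right)} = \frac{0}{\left(-14\right) \left(-51 + \left(5 + 2 \cdot 10 \left(-11\right)\right)\right)} = \frac{0}{\left(-14\right) \left(-51 + \left(5 - 220\right)\right)} = \frac{0}{\left(-14\right) \left(-51 - 215\right)} = \frac{0}{\left(-14\right) \left(-266\right)} = \frac{0}{3724} = 0 \cdot \frac{1}{3724} = 0$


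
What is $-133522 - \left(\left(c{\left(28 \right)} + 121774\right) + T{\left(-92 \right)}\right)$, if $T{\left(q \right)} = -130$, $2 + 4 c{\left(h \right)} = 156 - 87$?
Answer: $- \frac{1020731}{4} \approx -2.5518 \cdot 10^{5}$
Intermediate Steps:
$c{\left(h \right)} = \frac{67}{4}$ ($c{\left(h \right)} = - \frac{1}{2} + \frac{156 - 87}{4} = - \frac{1}{2} + \frac{1}{4} \cdot 69 = - \frac{1}{2} + \frac{69}{4} = \frac{67}{4}$)
$-133522 - \left(\left(c{\left(28 \right)} + 121774\right) + T{\left(-92 \right)}\right) = -133522 - \left(\left(\frac{67}{4} + 121774\right) - 130\right) = -133522 - \left(\frac{487163}{4} - 130\right) = -133522 - \frac{486643}{4} = - \frac{1020731}{4}$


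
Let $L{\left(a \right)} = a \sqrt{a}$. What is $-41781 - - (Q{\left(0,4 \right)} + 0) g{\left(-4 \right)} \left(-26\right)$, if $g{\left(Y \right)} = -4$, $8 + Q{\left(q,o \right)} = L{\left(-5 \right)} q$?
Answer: $-42613$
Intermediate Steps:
$L{\left(a \right)} = a^{\frac{3}{2}}$
$Q{\left(q,o \right)} = -8 - 5 i q \sqrt{5}$ ($Q{\left(q,o \right)} = -8 + \left(-5\right)^{\frac{3}{2}} q = -8 + - 5 i \sqrt{5} q = -8 - 5 i q \sqrt{5}$)
$-41781 - - (Q{\left(0,4 \right)} + 0) g{\left(-4 \right)} \left(-26\right) = -41781 - - (\left(-8 - 5 i 0 \sqrt{5}\right) + 0) \left(-4\right) \left(-26\right) = -41781 - - (\left(-8 + 0\right) + 0) \left(-4\right) \left(-26\right) = -41781 - - (-8 + 0) \left(-4\right) \left(-26\right) = -41781 - \left(-1\right) \left(-8\right) \left(-4\right) \left(-26\right) = -41781 - 8 \left(-4\right) \left(-26\right) = -41781 - \left(-32\right) \left(-26\right) = -41781 - 832 = -42613$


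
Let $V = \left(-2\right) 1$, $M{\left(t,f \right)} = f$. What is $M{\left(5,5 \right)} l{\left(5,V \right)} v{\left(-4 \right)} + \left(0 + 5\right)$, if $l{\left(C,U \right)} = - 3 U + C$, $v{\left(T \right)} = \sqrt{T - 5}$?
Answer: $5 + 165 i \approx 5.0 + 165.0 i$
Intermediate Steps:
$v{\left(T \right)} = \sqrt{-5 + T}$
$V = -2$
$l{\left(C,U \right)} = C - 3 U$
$M{\left(5,5 \right)} l{\left(5,V \right)} v{\left(-4 \right)} + \left(0 + 5\right) = 5 \left(5 - -6\right) \sqrt{-5 - 4} + \left(0 + 5\right) = 5 \left(5 + 6\right) \sqrt{-9} + 5 = 5 \cdot 11 \cdot 3 i + 5 = 5 \cdot 33 i + 5 = 165 i + 5 = 5 + 165 i$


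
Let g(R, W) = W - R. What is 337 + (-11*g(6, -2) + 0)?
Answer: 425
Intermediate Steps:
337 + (-11*g(6, -2) + 0) = 337 + (-11*(-2 - 1*6) + 0) = 337 + (-11*(-2 - 6) + 0) = 337 + (-11*(-8) + 0) = 337 + (88 + 0) = 337 + 88 = 425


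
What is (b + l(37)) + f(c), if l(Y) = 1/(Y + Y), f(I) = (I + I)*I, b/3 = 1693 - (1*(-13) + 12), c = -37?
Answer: 578681/74 ≈ 7820.0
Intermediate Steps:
b = 5082 (b = 3*(1693 - (1*(-13) + 12)) = 3*(1693 - (-13 + 12)) = 3*(1693 - 1*(-1)) = 3*(1693 + 1) = 3*1694 = 5082)
f(I) = 2*I**2 (f(I) = (2*I)*I = 2*I**2)
l(Y) = 1/(2*Y)
(b + l(37)) + f(c) = (5082 + (1/2)/37) + 2*(-37)**2 = (5082 + (1/2)*(1/37)) + 2*1369 = (5082 + 1/74) + 2738 = 376069/74 + 2738 = 578681/74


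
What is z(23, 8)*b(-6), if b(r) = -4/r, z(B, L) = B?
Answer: 46/3 ≈ 15.333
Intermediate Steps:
z(23, 8)*b(-6) = 23*(-4/(-6)) = 23*(-4*(-⅙)) = 23*(⅔) = 46/3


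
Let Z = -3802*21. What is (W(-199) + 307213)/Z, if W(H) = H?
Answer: -51169/13307 ≈ -3.8453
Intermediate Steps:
Z = -79842
(W(-199) + 307213)/Z = (-199 + 307213)/(-79842) = 307014*(-1/79842) = -51169/13307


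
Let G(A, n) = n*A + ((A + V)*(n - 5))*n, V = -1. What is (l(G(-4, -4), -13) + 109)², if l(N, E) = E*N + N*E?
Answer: 19123129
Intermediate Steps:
G(A, n) = A*n + n*(-1 + A)*(-5 + n) (G(A, n) = n*A + ((A - 1)*(n - 5))*n = A*n + ((-1 + A)*(-5 + n))*n = A*n + n*(-1 + A)*(-5 + n))
l(N, E) = 2*E*N (l(N, E) = E*N + E*N = 2*E*N)
(l(G(-4, -4), -13) + 109)² = (2*(-13)*(-4*(5 - 1*(-4) - 4*(-4) - 4*(-4))) + 109)² = (2*(-13)*(-4*(5 + 4 + 16 + 16)) + 109)² = (2*(-13)*(-4*41) + 109)² = (2*(-13)*(-164) + 109)² = (4264 + 109)² = 4373² = 19123129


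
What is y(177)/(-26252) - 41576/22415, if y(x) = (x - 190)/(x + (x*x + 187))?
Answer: -34591424454941/18649383915940 ≈ -1.8548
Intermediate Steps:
y(x) = (-190 + x)/(187 + x + x²) (y(x) = (-190 + x)/(x + (x² + 187)) = (-190 + x)/(x + (187 + x²)) = (-190 + x)/(187 + x + x²))
y(177)/(-26252) - 41576/22415 = ((-190 + 177)/(187 + 177 + 177²))/(-26252) - 41576/22415 = (-13/(187 + 177 + 31329))*(-1/26252) - 41576*1/22415 = (-13/31693)*(-1/26252) - 41576/22415 = ((1/31693)*(-13))*(-1/26252) - 41576/22415 = -13/31693*(-1/26252) - 41576/22415 = 13/832004636 - 41576/22415 = -34591424454941/18649383915940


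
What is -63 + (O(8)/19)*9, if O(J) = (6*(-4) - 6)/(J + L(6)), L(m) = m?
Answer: -8514/133 ≈ -64.015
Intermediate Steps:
O(J) = -30/(6 + J) (O(J) = (6*(-4) - 6)/(J + 6) = (-24 - 6)/(6 + J) = -30/(6 + J))
-63 + (O(8)/19)*9 = -63 + (-30/(6 + 8)/19)*9 = -63 + (-30/14*(1/19))*9 = -63 + (-30*1/14*(1/19))*9 = -63 - 15/7*1/19*9 = -63 - 15/133*9 = -63 - 135/133 = -8514/133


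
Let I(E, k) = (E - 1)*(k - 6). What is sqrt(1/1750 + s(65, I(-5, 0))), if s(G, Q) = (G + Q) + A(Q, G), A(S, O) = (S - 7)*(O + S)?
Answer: sqrt(371175070)/350 ≈ 55.045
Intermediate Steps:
I(E, k) = (-1 + E)*(-6 + k)
A(S, O) = (-7 + S)*(O + S)
s(G, Q) = Q**2 - 6*G - 6*Q + G*Q (s(G, Q) = (G + Q) + (Q**2 - 7*G - 7*Q + G*Q) = Q**2 - 6*G - 6*Q + G*Q)
sqrt(1/1750 + s(65, I(-5, 0))) = sqrt(1/1750 + ((6 - 1*0 - 6*(-5) - 5*0)**2 - 6*65 - 6*(6 - 1*0 - 6*(-5) - 5*0) + 65*(6 - 1*0 - 6*(-5) - 5*0))) = sqrt(1/1750 + ((6 + 0 + 30 + 0)**2 - 390 - 6*(6 + 0 + 30 + 0) + 65*(6 + 0 + 30 + 0))) = sqrt(1/1750 + (36**2 - 390 - 6*36 + 65*36)) = sqrt(1/1750 + (1296 - 390 - 216 + 2340)) = sqrt(1/1750 + 3030) = sqrt(5302501/1750) = sqrt(371175070)/350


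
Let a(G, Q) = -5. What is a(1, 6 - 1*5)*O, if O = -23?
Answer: 115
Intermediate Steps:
a(1, 6 - 1*5)*O = -5*(-23) = 115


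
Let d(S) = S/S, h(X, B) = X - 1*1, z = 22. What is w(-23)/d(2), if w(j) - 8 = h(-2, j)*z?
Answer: -58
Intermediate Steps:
h(X, B) = -1 + X (h(X, B) = X - 1 = -1 + X)
d(S) = 1
w(j) = -58 (w(j) = 8 + (-1 - 2)*22 = 8 - 3*22 = 8 - 66 = -58)
w(-23)/d(2) = -58/1 = -58*1 = -58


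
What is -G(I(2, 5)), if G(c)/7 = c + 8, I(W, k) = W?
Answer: -70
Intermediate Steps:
G(c) = 56 + 7*c (G(c) = 7*(c + 8) = 7*(8 + c) = 56 + 7*c)
-G(I(2, 5)) = -(56 + 7*2) = -(56 + 14) = -1*70 = -70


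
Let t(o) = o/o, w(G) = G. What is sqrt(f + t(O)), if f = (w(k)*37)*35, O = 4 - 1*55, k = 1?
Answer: 36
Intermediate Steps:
O = -51 (O = 4 - 55 = -51)
t(o) = 1
f = 1295 (f = (1*37)*35 = 37*35 = 1295)
sqrt(f + t(O)) = sqrt(1295 + 1) = sqrt(1296) = 36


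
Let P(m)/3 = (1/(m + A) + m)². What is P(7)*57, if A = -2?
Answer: 221616/25 ≈ 8864.6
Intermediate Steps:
P(m) = 3*(m + 1/(-2 + m))² (P(m) = 3*(1/(m - 2) + m)² = 3*(1/(-2 + m) + m)² = 3*(m + 1/(-2 + m))²)
P(7)*57 = (3*(1 + 7² - 2*7)²/(-2 + 7)²)*57 = (3*(1 + 49 - 14)²/5²)*57 = (3*(1/25)*36²)*57 = (3*(1/25)*1296)*57 = (3888/25)*57 = 221616/25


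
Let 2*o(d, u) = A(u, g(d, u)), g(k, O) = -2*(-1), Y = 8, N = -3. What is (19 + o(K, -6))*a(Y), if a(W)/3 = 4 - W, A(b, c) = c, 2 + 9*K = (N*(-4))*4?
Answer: -240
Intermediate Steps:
g(k, O) = 2
K = 46/9 (K = -2/9 + (-3*(-4)*4)/9 = -2/9 + (12*4)/9 = -2/9 + (1/9)*48 = -2/9 + 16/3 = 46/9 ≈ 5.1111)
a(W) = 12 - 3*W (a(W) = 3*(4 - W) = 12 - 3*W)
o(d, u) = 1 (o(d, u) = (1/2)*2 = 1)
(19 + o(K, -6))*a(Y) = (19 + 1)*(12 - 3*8) = 20*(12 - 24) = 20*(-12) = -240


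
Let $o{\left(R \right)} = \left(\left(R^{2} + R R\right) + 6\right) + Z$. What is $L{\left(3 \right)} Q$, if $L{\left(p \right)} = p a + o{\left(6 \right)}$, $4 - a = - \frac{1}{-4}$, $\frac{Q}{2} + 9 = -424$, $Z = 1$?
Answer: $- \frac{156313}{2} \approx -78157.0$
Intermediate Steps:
$Q = -866$ ($Q = -18 + 2 \left(-424\right) = -18 - 848 = -866$)
$o{\left(R \right)} = 7 + 2 R^{2}$ ($o{\left(R \right)} = \left(\left(R^{2} + R R\right) + 6\right) + 1 = \left(\left(R^{2} + R^{2}\right) + 6\right) + 1 = \left(2 R^{2} + 6\right) + 1 = \left(6 + 2 R^{2}\right) + 1 = 7 + 2 R^{2}$)
$a = \frac{15}{4}$ ($a = 4 - - \frac{1}{-4} = 4 - \left(-1\right) \left(- \frac{1}{4}\right) = 4 - \frac{1}{4} = \frac{15}{4} \approx 3.75$)
$L{\left(p \right)} = 79 + \frac{15 p}{4}$ ($L{\left(p \right)} = p \frac{15}{4} + \left(7 + 2 \cdot 6^{2}\right) = \frac{15 p}{4} + \left(7 + 2 \cdot 36\right) = \frac{15 p}{4} + \left(7 + 72\right) = \frac{15 p}{4} + 79 = 79 + \frac{15 p}{4}$)
$L{\left(3 \right)} Q = \left(79 + \frac{15}{4} \cdot 3\right) \left(-866\right) = \left(79 + \frac{45}{4}\right) \left(-866\right) = \frac{361}{4} \left(-866\right) = - \frac{156313}{2}$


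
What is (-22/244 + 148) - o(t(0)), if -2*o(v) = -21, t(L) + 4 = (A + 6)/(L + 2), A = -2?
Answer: 8382/61 ≈ 137.41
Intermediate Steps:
t(L) = -4 + 4/(2 + L) (t(L) = -4 + (-2 + 6)/(L + 2) = -4 + 4/(2 + L))
o(v) = 21/2 (o(v) = -½*(-21) = 21/2)
(-22/244 + 148) - o(t(0)) = (-22/244 + 148) - 1*21/2 = (-22*1/244 + 148) - 21/2 = (-11/122 + 148) - 21/2 = 18045/122 - 21/2 = 8382/61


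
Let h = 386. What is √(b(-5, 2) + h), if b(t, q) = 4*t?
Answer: √366 ≈ 19.131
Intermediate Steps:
√(b(-5, 2) + h) = √(4*(-5) + 386) = √(-20 + 386) = √366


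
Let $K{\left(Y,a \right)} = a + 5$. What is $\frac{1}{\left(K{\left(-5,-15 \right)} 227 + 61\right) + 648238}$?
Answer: $\frac{1}{646029} \approx 1.5479 \cdot 10^{-6}$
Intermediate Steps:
$K{\left(Y,a \right)} = 5 + a$
$\frac{1}{\left(K{\left(-5,-15 \right)} 227 + 61\right) + 648238} = \frac{1}{\left(\left(5 - 15\right) 227 + 61\right) + 648238} = \frac{1}{\left(\left(-10\right) 227 + 61\right) + 648238} = \frac{1}{\left(-2270 + 61\right) + 648238} = \frac{1}{-2209 + 648238} = \frac{1}{646029}$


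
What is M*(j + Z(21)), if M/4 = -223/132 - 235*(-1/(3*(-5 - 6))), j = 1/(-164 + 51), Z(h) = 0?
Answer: 1163/3729 ≈ 0.31188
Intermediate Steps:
j = -1/113 (j = 1/(-113) = -1/113 ≈ -0.0088496)
M = -1163/33 (M = 4*(-223/132 - 235*(-1/(3*(-5 - 6)))) = 4*(-223*1/132 - 235/((-3*(-11)))) = 4*(-223/132 - 235/33) = 4*(-1163/132) = -1163/33 ≈ -35.242)
M*(j + Z(21)) = -1163*(-1/113 + 0)/33 = -1163/33*(-1/113) = 1163/3729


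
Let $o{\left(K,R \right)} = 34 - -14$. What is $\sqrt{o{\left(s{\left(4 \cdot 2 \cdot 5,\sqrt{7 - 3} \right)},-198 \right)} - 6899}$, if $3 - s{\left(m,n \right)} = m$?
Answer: $i \sqrt{6851} \approx 82.771 i$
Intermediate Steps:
$s{\left(m,n \right)} = 3 - m$
$o{\left(K,R \right)} = 48$ ($o{\left(K,R \right)} = 34 + 14 = 48$)
$\sqrt{o{\left(s{\left(4 \cdot 2 \cdot 5,\sqrt{7 - 3} \right)},-198 \right)} - 6899} = \sqrt{48 - 6899} = \sqrt{-6851} = i \sqrt{6851}$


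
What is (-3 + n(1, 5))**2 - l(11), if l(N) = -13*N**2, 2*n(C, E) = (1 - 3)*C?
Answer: 1589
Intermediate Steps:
n(C, E) = -C (n(C, E) = ((1 - 3)*C)/2 = (-2*C)/2 = -C)
(-3 + n(1, 5))**2 - l(11) = (-3 - 1*1)**2 - (-13)*11**2 = (-3 - 1)**2 - (-13)*121 = (-4)**2 - 1*(-1573) = 16 + 1573 = 1589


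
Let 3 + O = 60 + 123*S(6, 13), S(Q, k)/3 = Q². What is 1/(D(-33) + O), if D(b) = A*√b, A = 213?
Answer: 4447/59826486 - 71*I*√33/59826486 ≈ 7.4332e-5 - 6.8174e-6*I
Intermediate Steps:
D(b) = 213*√b
S(Q, k) = 3*Q²
O = 13341 (O = -3 + (60 + 123*(3*6²)) = -3 + (60 + 123*(3*36)) = -3 + (60 + 123*108) = -3 + (60 + 13284) = -3 + 13344 = 13341)
1/(D(-33) + O) = 1/(213*√(-33) + 13341) = 1/(213*(I*√33) + 13341) = 1/(213*I*√33 + 13341) = 1/(13341 + 213*I*√33)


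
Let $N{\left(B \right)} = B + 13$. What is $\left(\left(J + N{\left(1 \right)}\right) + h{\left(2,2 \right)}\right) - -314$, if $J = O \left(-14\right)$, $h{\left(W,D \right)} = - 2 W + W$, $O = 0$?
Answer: $326$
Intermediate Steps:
$N{\left(B \right)} = 13 + B$
$h{\left(W,D \right)} = - W$
$J = 0$ ($J = 0 \left(-14\right) = 0$)
$\left(\left(J + N{\left(1 \right)}\right) + h{\left(2,2 \right)}\right) - -314 = \left(\left(0 + \left(13 + 1\right)\right) - 2\right) - -314 = \left(\left(0 + 14\right) - 2\right) + 314 = \left(14 - 2\right) + 314 = 12 + 314 = 326$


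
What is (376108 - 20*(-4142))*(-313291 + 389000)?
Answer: 34746494132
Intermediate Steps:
(376108 - 20*(-4142))*(-313291 + 389000) = (376108 + 82840)*75709 = 458948*75709 = 34746494132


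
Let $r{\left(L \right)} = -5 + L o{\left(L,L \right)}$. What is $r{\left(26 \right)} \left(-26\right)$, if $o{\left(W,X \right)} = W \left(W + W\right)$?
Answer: $-913822$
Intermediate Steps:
$o{\left(W,X \right)} = 2 W^{2}$ ($o{\left(W,X \right)} = W 2 W = 2 W^{2}$)
$r{\left(L \right)} = -5 + 2 L^{3}$ ($r{\left(L \right)} = -5 + L 2 L^{2} = -5 + 2 L^{3}$)
$r{\left(26 \right)} \left(-26\right) = \left(-5 + 2 \cdot 26^{3}\right) \left(-26\right) = \left(-5 + 2 \cdot 17576\right) \left(-26\right) = \left(-5 + 35152\right) \left(-26\right) = 35147 \left(-26\right) = -913822$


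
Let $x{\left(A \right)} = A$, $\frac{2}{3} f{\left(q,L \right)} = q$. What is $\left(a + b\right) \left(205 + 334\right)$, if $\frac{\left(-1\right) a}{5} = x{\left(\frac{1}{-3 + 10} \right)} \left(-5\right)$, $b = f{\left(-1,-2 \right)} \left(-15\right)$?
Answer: $\frac{28105}{2} \approx 14053.0$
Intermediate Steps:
$f{\left(q,L \right)} = \frac{3 q}{2}$
$b = \frac{45}{2}$ ($b = \frac{3}{2} \left(-1\right) \left(-15\right) = \left(- \frac{3}{2}\right) \left(-15\right) = \frac{45}{2} \approx 22.5$)
$a = \frac{25}{7}$ ($a = - 5 \frac{1}{-3 + 10} \left(-5\right) = - 5 \cdot \frac{1}{7} \left(-5\right) = \left(-5\right) \left(- \frac{5}{7}\right) = \frac{25}{7} \approx 3.5714$)
$\left(a + b\right) \left(205 + 334\right) = \left(\frac{25}{7} + \frac{45}{2}\right) \left(205 + 334\right) = \frac{365}{14} \cdot 539 = \frac{28105}{2}$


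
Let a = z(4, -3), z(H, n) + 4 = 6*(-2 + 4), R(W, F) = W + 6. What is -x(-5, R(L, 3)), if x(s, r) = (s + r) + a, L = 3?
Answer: -12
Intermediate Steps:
R(W, F) = 6 + W
z(H, n) = 8 (z(H, n) = -4 + 6*(-2 + 4) = -4 + 6*2 = -4 + 12 = 8)
a = 8
x(s, r) = 8 + r + s (x(s, r) = (s + r) + 8 = (r + s) + 8 = 8 + r + s)
-x(-5, R(L, 3)) = -(8 + (6 + 3) - 5) = -(8 + 9 - 5) = -1*12 = -12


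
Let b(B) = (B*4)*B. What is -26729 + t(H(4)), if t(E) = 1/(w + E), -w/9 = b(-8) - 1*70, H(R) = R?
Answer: -44637431/1670 ≈ -26729.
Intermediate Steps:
b(B) = 4*B² (b(B) = (4*B)*B = 4*B²)
w = -1674 (w = -9*(4*(-8)² - 1*70) = -9*(4*64 - 70) = -9*(256 - 70) = -9*186 = -1674)
t(E) = 1/(-1674 + E)
-26729 + t(H(4)) = -26729 + 1/(-1674 + 4) = -26729 + 1/(-1670) = -26729 - 1/1670 = -44637431/1670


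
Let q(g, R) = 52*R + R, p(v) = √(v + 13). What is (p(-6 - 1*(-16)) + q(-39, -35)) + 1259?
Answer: -596 + √23 ≈ -591.20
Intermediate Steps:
p(v) = √(13 + v)
q(g, R) = 53*R
(p(-6 - 1*(-16)) + q(-39, -35)) + 1259 = (√(13 + (-6 - 1*(-16))) + 53*(-35)) + 1259 = (√(13 + (-6 + 16)) - 1855) + 1259 = (√(13 + 10) - 1855) + 1259 = (√23 - 1855) + 1259 = (-1855 + √23) + 1259 = -596 + √23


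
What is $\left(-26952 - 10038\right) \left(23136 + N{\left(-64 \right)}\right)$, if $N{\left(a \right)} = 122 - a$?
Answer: $-862680780$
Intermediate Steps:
$\left(-26952 - 10038\right) \left(23136 + N{\left(-64 \right)}\right) = \left(-26952 - 10038\right) \left(23136 + \left(122 - -64\right)\right) = - 36990 \left(23136 + \left(122 + 64\right)\right) = - 36990 \left(23136 + 186\right) = \left(-36990\right) 23322 = -862680780$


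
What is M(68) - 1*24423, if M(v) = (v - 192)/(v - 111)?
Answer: -1050065/43 ≈ -24420.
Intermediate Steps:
M(v) = (-192 + v)/(-111 + v)
M(68) - 1*24423 = (-192 + 68)/(-111 + 68) - 1*24423 = -124/(-43) - 24423 = -1/43*(-124) - 24423 = 124/43 - 24423 = -1050065/43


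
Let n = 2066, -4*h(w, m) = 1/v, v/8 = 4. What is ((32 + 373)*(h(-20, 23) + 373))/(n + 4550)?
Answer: 19335915/846848 ≈ 22.833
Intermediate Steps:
v = 32 (v = 8*4 = 32)
h(w, m) = -1/128 (h(w, m) = -1/4/32 = -1/4*1/32 = -1/128)
((32 + 373)*(h(-20, 23) + 373))/(n + 4550) = ((32 + 373)*(-1/128 + 373))/(2066 + 4550) = (405*(47743/128))/6616 = (1/6616)*(19335915/128) = 19335915/846848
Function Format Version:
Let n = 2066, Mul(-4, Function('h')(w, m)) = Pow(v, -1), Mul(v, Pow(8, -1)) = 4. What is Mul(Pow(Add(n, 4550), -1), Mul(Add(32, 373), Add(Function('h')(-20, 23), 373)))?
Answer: Rational(19335915, 846848) ≈ 22.833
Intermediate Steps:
v = 32 (v = Mul(8, 4) = 32)
Function('h')(w, m) = Rational(-1, 128) (Function('h')(w, m) = Mul(Rational(-1, 4), Pow(32, -1)) = Mul(Rational(-1, 4), Rational(1, 32)) = Rational(-1, 128))
Mul(Pow(Add(n, 4550), -1), Mul(Add(32, 373), Add(Function('h')(-20, 23), 373))) = Mul(Pow(Add(2066, 4550), -1), Mul(Add(32, 373), Add(Rational(-1, 128), 373))) = Mul(Pow(6616, -1), Mul(405, Rational(47743, 128))) = Mul(Rational(1, 6616), Rational(19335915, 128)) = Rational(19335915, 846848)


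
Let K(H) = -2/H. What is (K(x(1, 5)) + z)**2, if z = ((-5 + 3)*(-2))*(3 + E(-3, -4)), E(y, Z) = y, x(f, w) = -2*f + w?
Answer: 4/9 ≈ 0.44444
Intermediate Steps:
x(f, w) = w - 2*f
z = 0 (z = ((-5 + 3)*(-2))*(3 - 3) = -2*(-2)*0 = 4*0 = 0)
(K(x(1, 5)) + z)**2 = (-2/(5 - 2*1) + 0)**2 = (-2/(5 - 2) + 0)**2 = (-2/3 + 0)**2 = (-2/3)**2 = 4/9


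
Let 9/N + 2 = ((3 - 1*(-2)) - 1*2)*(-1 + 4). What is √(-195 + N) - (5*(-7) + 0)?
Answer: 35 + 2*I*√2373/7 ≈ 35.0 + 13.918*I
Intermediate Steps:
N = 9/7 (N = 9/(-2 + ((3 - 1*(-2)) - 1*2)*(-1 + 4)) = 9/(-2 + ((3 + 2) - 2)*3) = 9/(-2 + (5 - 2)*3) = 9/(-2 + 3*3) = 9/(-2 + 9) = 9/7 ≈ 1.2857)
√(-195 + N) - (5*(-7) + 0) = √(-195 + 9/7) - (5*(-7) + 0) = √(-1356/7) - (-35 + 0) = 2*I*√2373/7 - 1*(-35) = 2*I*√2373/7 + 35 = 35 + 2*I*√2373/7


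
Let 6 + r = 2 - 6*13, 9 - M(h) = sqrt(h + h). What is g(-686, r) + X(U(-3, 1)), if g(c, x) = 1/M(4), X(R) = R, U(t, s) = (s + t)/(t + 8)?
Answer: -101/365 + 2*sqrt(2)/73 ≈ -0.23797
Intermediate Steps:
M(h) = 9 - sqrt(2)*sqrt(h) (M(h) = 9 - sqrt(h + h) = 9 - sqrt(2*h) = 9 - sqrt(2)*sqrt(h))
U(t, s) = (s + t)/(8 + t)
r = -82 (r = -6 + (2 - 6*13) = -6 + (2 - 78) = -6 - 76 = -82)
g(c, x) = 1/(9 - 2*sqrt(2)) (g(c, x) = 1/(9 - sqrt(2)*sqrt(4)) = 1/(9 - 1*sqrt(2)*2) = 1/(9 - 2*sqrt(2)))
g(-686, r) + X(U(-3, 1)) = (9/73 + 2*sqrt(2)/73) + (1 - 3)/(8 - 3) = (9/73 + 2*sqrt(2)/73) - 2/5 = -101/365 + 2*sqrt(2)/73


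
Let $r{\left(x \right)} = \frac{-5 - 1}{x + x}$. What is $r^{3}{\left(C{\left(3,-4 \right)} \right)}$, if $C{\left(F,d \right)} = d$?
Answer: $\frac{27}{64} \approx 0.42188$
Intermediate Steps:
$r{\left(x \right)} = - \frac{3}{x}$ ($r{\left(x \right)} = - \frac{6}{2 x} = - 6 \frac{1}{2 x} = - \frac{3}{x}$)
$r^{3}{\left(C{\left(3,-4 \right)} \right)} = \left(- \frac{3}{-4}\right)^{3} = \left(\left(-3\right) \left(- \frac{1}{4}\right)\right)^{3} = \left(\frac{3}{4}\right)^{3} = \frac{27}{64}$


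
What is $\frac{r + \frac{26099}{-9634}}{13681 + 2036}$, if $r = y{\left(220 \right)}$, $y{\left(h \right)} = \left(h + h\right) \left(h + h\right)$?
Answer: $\frac{1865116301}{151417578} \approx 12.318$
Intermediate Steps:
$y{\left(h \right)} = 4 h^{2}$ ($y{\left(h \right)} = 2 h 2 h = 4 h^{2}$)
$r = 193600$ ($r = 4 \cdot 220^{2} = 4 \cdot 48400 = 193600$)
$\frac{r + \frac{26099}{-9634}}{13681 + 2036} = \frac{193600 + \frac{26099}{-9634}}{13681 + 2036} = \frac{193600 + 26099 \left(- \frac{1}{9634}\right)}{15717} = \left(193600 - \frac{26099}{9634}\right) \frac{1}{15717} = \frac{1865116301}{9634} \cdot \frac{1}{15717} = \frac{1865116301}{151417578}$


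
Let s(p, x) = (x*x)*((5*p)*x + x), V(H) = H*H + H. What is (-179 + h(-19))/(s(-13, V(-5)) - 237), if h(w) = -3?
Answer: 182/512237 ≈ 0.00035530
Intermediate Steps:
V(H) = H + H**2 (V(H) = H**2 + H = H + H**2)
s(p, x) = x**2*(x + 5*p*x) (s(p, x) = x**2*(5*p*x + x) = x**2*(x + 5*p*x))
(-179 + h(-19))/(s(-13, V(-5)) - 237) = (-179 - 3)/((-5*(1 - 5))**3*(1 + 5*(-13)) - 237) = -182/((-5*(-4))**3*(1 - 65) - 237) = -182/(20**3*(-64) - 237) = -182/(8000*(-64) - 237) = -182/(-512000 - 237) = -182/(-512237) = -182*(-1/512237) = 182/512237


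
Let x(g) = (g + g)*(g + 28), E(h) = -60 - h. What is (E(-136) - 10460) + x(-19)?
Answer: -10726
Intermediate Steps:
x(g) = 2*g*(28 + g) (x(g) = (2*g)*(28 + g) = 2*g*(28 + g))
(E(-136) - 10460) + x(-19) = ((-60 - 1*(-136)) - 10460) + 2*(-19)*(28 - 19) = ((-60 + 136) - 10460) + 2*(-19)*9 = (76 - 10460) - 342 = -10384 - 342 = -10726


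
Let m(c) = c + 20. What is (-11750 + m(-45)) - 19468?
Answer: -31243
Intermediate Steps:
m(c) = 20 + c
(-11750 + m(-45)) - 19468 = (-11750 + (20 - 45)) - 19468 = (-11750 - 25) - 19468 = -11775 - 19468 = -31243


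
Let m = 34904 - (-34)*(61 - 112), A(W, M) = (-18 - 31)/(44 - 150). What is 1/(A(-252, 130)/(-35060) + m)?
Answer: 3716360/123271661151 ≈ 3.0148e-5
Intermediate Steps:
A(W, M) = 49/106 (A(W, M) = -49/(-106) = -49*(-1/106) = 49/106)
m = 33170 (m = 34904 - (-34)*(-51) = 34904 - 1*1734 = 34904 - 1734 = 33170)
1/(A(-252, 130)/(-35060) + m) = 1/((49/106)/(-35060) + 33170) = 1/((49/106)*(-1/35060) + 33170) = 1/(-49/3716360 + 33170) = 1/(123271661151/3716360) = 3716360/123271661151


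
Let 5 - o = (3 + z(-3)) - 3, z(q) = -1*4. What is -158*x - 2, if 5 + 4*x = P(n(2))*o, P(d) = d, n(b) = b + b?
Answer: -2453/2 ≈ -1226.5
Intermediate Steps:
z(q) = -4
n(b) = 2*b
o = 9 (o = 5 - ((3 - 4) - 3) = 5 - (-1 - 3) = 5 - 1*(-4) = 5 + 4 = 9)
x = 31/4 (x = -5/4 + ((2*2)*9)/4 = -5/4 + (4*9)/4 = -5/4 + (1/4)*36 = -5/4 + 9 = 31/4 ≈ 7.7500)
-158*x - 2 = -158*31/4 - 2 = -2449/2 - 2 = -2453/2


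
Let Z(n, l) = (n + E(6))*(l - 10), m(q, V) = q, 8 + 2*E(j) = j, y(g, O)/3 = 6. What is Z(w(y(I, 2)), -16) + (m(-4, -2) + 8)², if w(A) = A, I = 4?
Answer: -426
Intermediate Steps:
y(g, O) = 18 (y(g, O) = 3*6 = 18)
E(j) = -4 + j/2
Z(n, l) = (-1 + n)*(-10 + l) (Z(n, l) = (n + (-4 + (½)*6))*(l - 10) = (n + (-4 + 3))*(-10 + l) = (n - 1)*(-10 + l) = (-1 + n)*(-10 + l))
Z(w(y(I, 2)), -16) + (m(-4, -2) + 8)² = (10 - 1*(-16) - 10*18 - 16*18) + (-4 + 8)² = (10 + 16 - 180 - 288) + 4² = -442 + 16 = -426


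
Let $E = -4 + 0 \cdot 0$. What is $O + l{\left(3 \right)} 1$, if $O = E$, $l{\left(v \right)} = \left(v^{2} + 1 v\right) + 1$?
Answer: $9$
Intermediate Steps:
$E = -4$ ($E = -4 + 0 = -4$)
$l{\left(v \right)} = 1 + v + v^{2}$ ($l{\left(v \right)} = \left(v^{2} + v\right) + 1 = \left(v + v^{2}\right) + 1 = 1 + v + v^{2}$)
$O = -4$
$O + l{\left(3 \right)} 1 = -4 + \left(1 + 3 + 3^{2}\right) 1 = -4 + \left(1 + 3 + 9\right) 1 = -4 + 13 \cdot 1 = -4 + 13 = 9$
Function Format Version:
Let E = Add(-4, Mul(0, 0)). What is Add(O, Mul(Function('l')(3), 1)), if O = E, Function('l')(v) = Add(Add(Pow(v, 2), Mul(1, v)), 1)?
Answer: 9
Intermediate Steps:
E = -4 (E = Add(-4, 0) = -4)
Function('l')(v) = Add(1, v, Pow(v, 2)) (Function('l')(v) = Add(Add(Pow(v, 2), v), 1) = Add(Add(v, Pow(v, 2)), 1) = Add(1, v, Pow(v, 2)))
O = -4
Add(O, Mul(Function('l')(3), 1)) = Add(-4, Mul(Add(1, 3, Pow(3, 2)), 1)) = Add(-4, Mul(Add(1, 3, 9), 1)) = Add(-4, Mul(13, 1)) = Add(-4, 13) = 9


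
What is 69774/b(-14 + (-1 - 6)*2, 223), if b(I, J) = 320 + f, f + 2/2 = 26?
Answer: 23258/115 ≈ 202.24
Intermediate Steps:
f = 25 (f = -1 + 26 = 25)
b(I, J) = 345 (b(I, J) = 320 + 25 = 345)
69774/b(-14 + (-1 - 6)*2, 223) = 69774/345 = 69774*(1/345) = 23258/115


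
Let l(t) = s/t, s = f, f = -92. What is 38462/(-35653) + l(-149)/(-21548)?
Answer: -30872844325/28617343939 ≈ -1.0788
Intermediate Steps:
s = -92
l(t) = -92/t
38462/(-35653) + l(-149)/(-21548) = 38462/(-35653) - 92/(-149)/(-21548) = 38462*(-1/35653) - 92*(-1/149)*(-1/21548) = -38462/35653 + (92/149)*(-1/21548) = -38462/35653 - 23/802663 = -30872844325/28617343939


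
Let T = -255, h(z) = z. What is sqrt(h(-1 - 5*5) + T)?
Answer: I*sqrt(281) ≈ 16.763*I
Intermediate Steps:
sqrt(h(-1 - 5*5) + T) = sqrt((-1 - 5*5) - 255) = sqrt((-1 - 25) - 255) = sqrt(-26 - 255) = sqrt(-281) = I*sqrt(281)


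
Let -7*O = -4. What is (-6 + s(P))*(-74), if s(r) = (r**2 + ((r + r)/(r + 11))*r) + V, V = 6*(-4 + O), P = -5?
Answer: -10508/21 ≈ -500.38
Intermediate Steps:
O = 4/7 (O = -1/7*(-4) = 4/7 ≈ 0.57143)
V = -144/7 (V = 6*(-4 + 4/7) = 6*(-24/7) = -144/7 ≈ -20.571)
s(r) = -144/7 + r**2 + 2*r**2/(11 + r) (s(r) = (r**2 + ((r + r)/(r + 11))*r) - 144/7 = (r**2 + ((2*r)/(11 + r))*r) - 144/7 = (r**2 + (2*r/(11 + r))*r) - 144/7 = (r**2 + 2*r**2/(11 + r)) - 144/7 = -144/7 + r**2 + 2*r**2/(11 + r))
(-6 + s(P))*(-74) = (-6 + (-1584 - 144*(-5) + 7*(-5)**3 + 91*(-5)**2)/(7*(11 - 5)))*(-74) = (-6 + (1/7)*(-1584 + 720 + 7*(-125) + 91*25)/6)*(-74) = (-6 + (1/7)*(1/6)*(-1584 + 720 - 875 + 2275))*(-74) = (-6 + (1/7)*(1/6)*536)*(-74) = (-6 + 268/21)*(-74) = (142/21)*(-74) = -10508/21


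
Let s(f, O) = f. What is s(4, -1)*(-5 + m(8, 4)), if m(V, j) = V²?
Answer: 236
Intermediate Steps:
s(4, -1)*(-5 + m(8, 4)) = 4*(-5 + 8²) = 4*(-5 + 64) = 4*59 = 236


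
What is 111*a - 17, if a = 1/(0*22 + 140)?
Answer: -2269/140 ≈ -16.207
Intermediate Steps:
a = 1/140 (a = 1/(0 + 140) = 1/140 ≈ 0.0071429)
111*a - 17 = 111*(1/140) - 17 = 111/140 - 17 = -2269/140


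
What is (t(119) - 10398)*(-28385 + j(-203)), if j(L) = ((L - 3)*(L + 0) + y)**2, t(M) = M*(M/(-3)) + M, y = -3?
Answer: -78677465868320/3 ≈ -2.6226e+13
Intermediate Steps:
t(M) = M - M**2/3 (t(M) = M*(M*(-1/3)) + M = M*(-M/3) + M = -M**2/3 + M = M - M**2/3)
j(L) = (-3 + L*(-3 + L))**2 (j(L) = ((L - 3)*(L + 0) - 3)**2 = ((-3 + L)*L - 3)**2 = (L*(-3 + L) - 3)**2 = (-3 + L*(-3 + L))**2)
(t(119) - 10398)*(-28385 + j(-203)) = ((1/3)*119*(3 - 1*119) - 10398)*(-28385 + (3 - 1*(-203)**2 + 3*(-203))**2) = ((1/3)*119*(3 - 119) - 10398)*(-28385 + (3 - 1*41209 - 609)**2) = ((1/3)*119*(-116) - 10398)*(-28385 + (3 - 41209 - 609)**2) = (-13804/3 - 10398)*(-28385 + (-41815)**2) = -44998*(-28385 + 1748494225)/3 = -44998/3*1748465840 = -78677465868320/3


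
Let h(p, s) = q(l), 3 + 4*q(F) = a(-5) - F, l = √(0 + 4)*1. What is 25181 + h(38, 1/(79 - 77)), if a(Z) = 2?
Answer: 100721/4 ≈ 25180.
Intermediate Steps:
l = 2 (l = √4*1 = 2*1 = 2)
q(F) = -¼ - F/4 (q(F) = -¾ + (2 - F)/4 = -¾ + (½ - F/4) = -¼ - F/4)
h(p, s) = -¾ (h(p, s) = -¼ - ¼*2 = -¼ - ½ = -¾)
25181 + h(38, 1/(79 - 77)) = 25181 - ¾ = 100721/4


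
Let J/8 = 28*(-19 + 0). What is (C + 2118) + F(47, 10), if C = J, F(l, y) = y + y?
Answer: -2118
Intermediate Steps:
J = -4256 (J = 8*(28*(-19 + 0)) = 8*(28*(-19)) = 8*(-532) = -4256)
F(l, y) = 2*y
C = -4256
(C + 2118) + F(47, 10) = (-4256 + 2118) + 2*10 = -2138 + 20 = -2118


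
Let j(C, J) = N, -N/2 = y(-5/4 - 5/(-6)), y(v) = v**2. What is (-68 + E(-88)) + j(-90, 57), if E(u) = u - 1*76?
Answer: -16729/72 ≈ -232.35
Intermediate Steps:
E(u) = -76 + u (E(u) = u - 76 = -76 + u)
N = -25/72 (N = -2*(-5/4 - 5/(-6))**2 = -2*(-5*1/4 - 5*(-1/6))**2 = -2*(-5/4 + 5/6)**2 = -2*(-5/12)**2 = -2*25/144 = -25/72 ≈ -0.34722)
j(C, J) = -25/72
(-68 + E(-88)) + j(-90, 57) = (-68 + (-76 - 88)) - 25/72 = (-68 - 164) - 25/72 = -232 - 25/72 = -16729/72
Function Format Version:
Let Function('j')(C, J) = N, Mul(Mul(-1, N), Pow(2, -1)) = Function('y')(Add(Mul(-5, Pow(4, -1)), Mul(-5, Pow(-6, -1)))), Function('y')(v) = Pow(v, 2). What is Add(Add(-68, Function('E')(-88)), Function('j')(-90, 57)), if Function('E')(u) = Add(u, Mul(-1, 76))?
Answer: Rational(-16729, 72) ≈ -232.35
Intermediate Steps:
Function('E')(u) = Add(-76, u) (Function('E')(u) = Add(u, -76) = Add(-76, u))
N = Rational(-25, 72) (N = Mul(-2, Pow(Add(Mul(-5, Pow(4, -1)), Mul(-5, Pow(-6, -1))), 2)) = Mul(-2, Pow(Add(Mul(-5, Rational(1, 4)), Mul(-5, Rational(-1, 6))), 2)) = Mul(-2, Pow(Add(Rational(-5, 4), Rational(5, 6)), 2)) = Mul(-2, Pow(Rational(-5, 12), 2)) = Mul(-2, Rational(25, 144)) = Rational(-25, 72) ≈ -0.34722)
Function('j')(C, J) = Rational(-25, 72)
Add(Add(-68, Function('E')(-88)), Function('j')(-90, 57)) = Add(Add(-68, Add(-76, -88)), Rational(-25, 72)) = Add(Add(-68, -164), Rational(-25, 72)) = Add(-232, Rational(-25, 72)) = Rational(-16729, 72)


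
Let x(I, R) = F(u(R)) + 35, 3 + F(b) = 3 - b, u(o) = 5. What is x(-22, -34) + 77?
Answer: 107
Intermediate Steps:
F(b) = -b (F(b) = -3 + (3 - b) = -b)
x(I, R) = 30 (x(I, R) = -1*5 + 35 = -5 + 35 = 30)
x(-22, -34) + 77 = 30 + 77 = 107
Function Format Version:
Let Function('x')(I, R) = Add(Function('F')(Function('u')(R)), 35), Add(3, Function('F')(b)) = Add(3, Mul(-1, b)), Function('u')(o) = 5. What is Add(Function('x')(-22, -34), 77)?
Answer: 107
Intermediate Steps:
Function('F')(b) = Mul(-1, b) (Function('F')(b) = Add(-3, Add(3, Mul(-1, b))) = Mul(-1, b))
Function('x')(I, R) = 30 (Function('x')(I, R) = Add(Mul(-1, 5), 35) = Add(-5, 35) = 30)
Add(Function('x')(-22, -34), 77) = Add(30, 77) = 107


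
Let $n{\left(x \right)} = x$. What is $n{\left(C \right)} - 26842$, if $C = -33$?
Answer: $-26875$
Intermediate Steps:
$n{\left(C \right)} - 26842 = -33 - 26842 = -26875$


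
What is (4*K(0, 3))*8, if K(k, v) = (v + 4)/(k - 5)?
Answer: -224/5 ≈ -44.800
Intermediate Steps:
K(k, v) = (4 + v)/(-5 + k)
(4*K(0, 3))*8 = (4*((4 + 3)/(-5 + 0)))*8 = (4*(7/(-5)))*8 = (4*(-⅕*7))*8 = (4*(-7/5))*8 = -28/5*8 = -224/5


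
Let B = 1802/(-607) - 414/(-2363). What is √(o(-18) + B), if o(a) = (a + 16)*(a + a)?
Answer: 2*√35595224456971/1434341 ≈ 8.3190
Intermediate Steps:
o(a) = 2*a*(16 + a) (o(a) = (16 + a)*(2*a) = 2*a*(16 + a))
B = -4006828/1434341 (B = 1802*(-1/607) - 414*(-1/2363) = -1802/607 + 414/2363 = -4006828/1434341 ≈ -2.7935)
√(o(-18) + B) = √(2*(-18)*(16 - 18) - 4006828/1434341) = √(2*(-18)*(-2) - 4006828/1434341) = √(72 - 4006828/1434341) = √(99265724/1434341) = 2*√35595224456971/1434341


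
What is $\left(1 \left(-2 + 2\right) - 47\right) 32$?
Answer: $-1504$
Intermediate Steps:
$\left(1 \left(-2 + 2\right) - 47\right) 32 = \left(1 \cdot 0 - 47\right) 32 = \left(0 - 47\right) 32 = \left(-47\right) 32 = -1504$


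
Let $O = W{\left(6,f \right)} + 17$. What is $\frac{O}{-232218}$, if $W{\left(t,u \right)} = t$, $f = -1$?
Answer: $- \frac{23}{232218} \approx -9.9045 \cdot 10^{-5}$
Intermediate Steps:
$O = 23$ ($O = 6 + 17 = 23$)
$\frac{O}{-232218} = \frac{23}{-232218} = 23 \left(- \frac{1}{232218}\right) = - \frac{23}{232218}$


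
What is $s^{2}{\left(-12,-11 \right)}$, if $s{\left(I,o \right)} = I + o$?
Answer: $529$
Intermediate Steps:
$s^{2}{\left(-12,-11 \right)} = \left(-12 - 11\right)^{2} = \left(-23\right)^{2} = 529$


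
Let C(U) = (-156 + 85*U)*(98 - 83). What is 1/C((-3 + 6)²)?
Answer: 1/9135 ≈ 0.00010947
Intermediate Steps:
C(U) = -2340 + 1275*U (C(U) = (-156 + 85*U)*15 = -2340 + 1275*U)
1/C((-3 + 6)²) = 1/(-2340 + 1275*(-3 + 6)²) = 1/(-2340 + 1275*3²) = 1/(-2340 + 1275*9) = 1/(-2340 + 11475) = 1/9135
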